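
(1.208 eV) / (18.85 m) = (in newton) 1 eV = 1.6021766e-19 J, so 1.208 eV = 1.208 * 1.6021766e-19 = 1.9354294e-19 J. 18.85 m is already in m. Combine: 1.9354294e-19 J / 18.85 m = 1.026753e-20 N. 1.026753e-20 N = 1.026753e-20 newton ≈ 1.027e-20 newton (4 s.f.). Final answer: 1.027e-20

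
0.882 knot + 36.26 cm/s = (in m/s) 1 knot = 0.51444444 m/s, so 0.882 knot = 0.882 * 0.51444444 = 0.45374 m/s. 1 cm/s = 0.01 m/s, so 36.26 cm/s = 36.26 * 0.01 = 0.3626 m/s. Sum: 0.45374 + 0.3626 = 0.81634 m/s. Result: 0.81634 m/s ≈ 0.8163 m/s (4 s.f.). Final answer: 0.8163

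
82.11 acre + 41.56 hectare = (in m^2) 7.479e+05. Check: 1 acre = 4046.8564 m^2, so 82.11 acre = 82.11 * 4046.8564 = 332287.38 m^2. 1 hectare = 10000 m^2, so 41.56 hectare = 41.56 * 10000 = 415600 m^2. Sum: 332287.38 + 415600 = 747887.38 m^2. Result: 747887.38 m^2 ≈ 7.479e+05 m^2 (4 s.f.).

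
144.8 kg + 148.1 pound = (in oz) 144.8 kg is already in kg. 1 pound = 0.45359237 kg, so 148.1 pound = 148.1 * 0.45359237 = 67.17703 kg. Sum: 144.8 + 67.17703 = 211.97703 kg. 1 oz = 0.028349523 kg, so 211.97703 kg = 211.97703 / 0.028349523 = 7477.2697 oz ≈ 7477 oz (4 s.f.). Final answer: 7477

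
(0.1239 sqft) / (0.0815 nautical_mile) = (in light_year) 1 sqft = 0.09290304 m^2, so 0.1239 sqft = 0.1239 * 0.09290304 = 0.011510687 m^2. 1 nautical_mile = 1852 m, so 0.0815 nautical_mile = 0.0815 * 1852 = 150.938 m. Combine: 0.011510687 m^2 / 150.938 m = 7.6261025e-05 m. 1 light_year = 9.4607305e+15 m, so 7.6261025e-05 m = 7.6261025e-05 / 9.4607305e+15 = 8.0607967e-21 light_year ≈ 8.061e-21 light_year (4 s.f.). Final answer: 8.061e-21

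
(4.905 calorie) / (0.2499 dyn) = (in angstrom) 8.212e+16. Check: 1 calorie = 4.184 J, so 4.905 calorie = 4.905 * 4.184 = 20.52252 J. 1 dyn = 1e-05 N, so 0.2499 dyn = 0.2499 * 1e-05 = 2.499e-06 N. Combine: 20.52252 J / 2.499e-06 N = 8212292.9 m. 1 angstrom = 1e-10 m, so 8212292.9 m = 8212292.9 / 1e-10 = 8.2122929e+16 angstrom ≈ 8.212e+16 angstrom (4 s.f.).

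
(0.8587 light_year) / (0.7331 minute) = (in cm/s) 1.847e+16. Check: 1 light_year = 9.4607305e+15 m, so 0.8587 light_year = 0.8587 * 9.4607305e+15 = 8.1239293e+15 m. 1 minute = 60 s, so 0.7331 minute = 0.7331 * 60 = 43.986 s. Combine: 8.1239293e+15 m / 43.986 s = 1.8469352e+14 m/s. 1 cm/s = 0.01 m/s, so 1.8469352e+14 m/s = 1.8469352e+14 / 0.01 = 1.8469352e+16 cm/s ≈ 1.847e+16 cm/s (4 s.f.).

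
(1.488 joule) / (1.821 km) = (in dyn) 1.488 joule = 1.488 J. 1 km = 1000 m, so 1.821 km = 1.821 * 1000 = 1821 m. Combine: 1.488 J / 1821 m = 0.00081713344 N. 1 dyn = 1e-05 N, so 0.00081713344 N = 0.00081713344 / 1e-05 = 81.713344 dyn ≈ 81.71 dyn (4 s.f.). Final answer: 81.71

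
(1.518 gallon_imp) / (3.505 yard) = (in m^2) 1 gallon_imp = 0.00454609 m^3, so 1.518 gallon_imp = 1.518 * 0.00454609 = 0.0069009646 m^3. 1 yard = 0.9144 m, so 3.505 yard = 3.505 * 0.9144 = 3.204972 m. Combine: 0.0069009646 m^3 / 3.204972 m = 0.0021532059 m^2. Result: 0.0021532059 m^2 ≈ 0.002153 m^2 (4 s.f.). Final answer: 0.002153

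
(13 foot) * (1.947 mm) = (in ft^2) 0.08304. Check: 1 foot = 0.3048 m, so 13 foot = 13 * 0.3048 = 3.9624 m. 1 mm = 0.001 m, so 1.947 mm = 1.947 * 0.001 = 0.001947 m. Combine: 3.9624 m * 0.001947 m = 0.0077147928 m^2. 1 ft^2 = 0.09290304 m^2, so 0.0077147928 m^2 = 0.0077147928 / 0.09290304 = 0.083041339 ft^2 ≈ 0.08304 ft^2 (4 s.f.).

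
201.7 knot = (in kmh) 1 knot = 0.51444444 m/s, so 201.7 knot = 201.7 * 0.51444444 = 103.76344 m/s. 1 kmh = 0.27777778 m/s, so 103.76344 m/s = 103.76344 / 0.27777778 = 373.5484 kmh ≈ 373.5 kmh (4 s.f.). Final answer: 373.5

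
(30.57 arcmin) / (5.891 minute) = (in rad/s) 2.516e-05. Check: 1 arcmin = 0.00029088821 rad, so 30.57 arcmin = 30.57 * 0.00029088821 = 0.0088924525 rad. 1 minute = 60 s, so 5.891 minute = 5.891 * 60 = 353.46 s. Combine: 0.0088924525 rad / 353.46 s = 2.5158299e-05 rad/s. Result: 2.5158299e-05 rad/s ≈ 2.516e-05 rad/s (4 s.f.).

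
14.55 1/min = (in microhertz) 2.425e+05. Check: 1 1/min = 0.016666667 Hz, so 14.55 1/min = 14.55 * 0.016666667 = 0.2425 Hz. 1 microhertz = 1e-06 Hz, so 0.2425 Hz = 0.2425 / 1e-06 = 242500 microhertz ≈ 2.425e+05 microhertz (4 s.f.).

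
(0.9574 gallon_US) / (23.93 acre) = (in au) 2.502e-19. Check: 1 gallon_US = 0.0037854118 m^3, so 0.9574 gallon_US = 0.9574 * 0.0037854118 = 0.0036241532 m^3. 1 acre = 4046.8564 m^2, so 23.93 acre = 23.93 * 4046.8564 = 96841.274 m^2. Combine: 0.0036241532 m^3 / 96841.274 m^2 = 3.7423643e-08 m. 1 au = 1.4959787e+11 m, so 3.7423643e-08 m = 3.7423643e-08 / 1.4959787e+11 = 2.501616e-19 au ≈ 2.502e-19 au (4 s.f.).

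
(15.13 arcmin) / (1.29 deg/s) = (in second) 1 arcmin = 0.00029088821 rad, so 15.13 arcmin = 15.13 * 0.00029088821 = 0.0044011386 rad. 1 deg/s = 0.017453293 rad/s, so 1.29 deg/s = 1.29 * 0.017453293 = 0.022514747 rad/s. Combine: 0.0044011386 rad / 0.022514747 rad/s = 0.19547804 s. 0.19547804 s = 0.19547804 second ≈ 0.1955 second (4 s.f.). Final answer: 0.1955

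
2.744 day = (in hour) 1 day = 86400 s, so 2.744 day = 2.744 * 86400 = 237081.6 s. 1 hour = 3600 s, so 237081.6 s = 237081.6 / 3600 = 65.856 hour ≈ 65.86 hour (4 s.f.). Final answer: 65.86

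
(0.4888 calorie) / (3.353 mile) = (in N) 1 calorie = 4.184 J, so 0.4888 calorie = 0.4888 * 4.184 = 2.0451392 J. 1 mile = 1609.344 m, so 3.353 mile = 3.353 * 1609.344 = 5396.1304 m. Combine: 2.0451392 J / 5396.1304 m = 0.00037900107 N. Result: 0.00037900107 N ≈ 0.000379 N (4 s.f.). Final answer: 0.000379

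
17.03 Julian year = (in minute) 1 Julian year = 31557600 s, so 17.03 Julian year = 17.03 * 31557600 = 5.3742593e+08 s. 1 minute = 60 s, so 5.3742593e+08 s = 5.3742593e+08 / 60 = 8957098.8 minute ≈ 8.957e+06 minute (4 s.f.). Final answer: 8.957e+06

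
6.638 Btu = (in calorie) 1 Btu = 1055.0559 J, so 6.638 Btu = 6.638 * 1055.0559 = 7003.4607 J. 1 calorie = 4.184 J, so 7003.4607 J = 7003.4607 / 4.184 = 1673.8673 calorie ≈ 1674 calorie (4 s.f.). Final answer: 1674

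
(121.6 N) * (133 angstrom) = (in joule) 121.6 N is already in N. 1 angstrom = 1e-10 m, so 133 angstrom = 133 * 1e-10 = 1.33e-08 m. Combine: 121.6 N * 1.33e-08 m = 1.61728e-06 J. 1.61728e-06 J = 1.61728e-06 joule ≈ 1.617e-06 joule (4 s.f.). Final answer: 1.617e-06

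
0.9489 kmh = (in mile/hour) 0.5896. Check: 1 kmh = 0.27777778 m/s, so 0.9489 kmh = 0.9489 * 0.27777778 = 0.26358333 m/s. 1 mile/hour = 0.44704 m/s, so 0.26358333 m/s = 0.26358333 / 0.44704 = 0.58961912 mile/hour ≈ 0.5896 mile/hour (4 s.f.).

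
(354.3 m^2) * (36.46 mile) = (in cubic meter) 2.079e+07. Check: 354.3 m^2 is already in m^2. 1 mile = 1609.344 m, so 36.46 mile = 36.46 * 1609.344 = 58676.682 m. Combine: 354.3 m^2 * 58676.682 m = 20789149 m^3. 20789149 m^3 = 20789149 cubic meter ≈ 2.079e+07 cubic meter (4 s.f.).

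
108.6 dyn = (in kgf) 0.0001107. Check: 1 dyn = 1e-05 N, so 108.6 dyn = 108.6 * 1e-05 = 0.001086 N. 1 kgf = 9.80665 N, so 0.001086 N = 0.001086 / 9.80665 = 0.00011074118 kgf ≈ 0.0001107 kgf (4 s.f.).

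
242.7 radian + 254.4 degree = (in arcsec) 242.7 radian = 242.7 rad. 1 degree = 0.017453293 rad, so 254.4 degree = 254.4 * 0.017453293 = 4.4401176 rad. Sum: 242.7 + 4.4401176 = 247.14012 rad. 1 arcsec = 4.8481368e-06 rad, so 247.14012 rad = 247.14012 / 4.8481368e-06 = 50976308 arcsec ≈ 5.098e+07 arcsec (4 s.f.). Final answer: 5.098e+07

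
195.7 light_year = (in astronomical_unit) 1.238e+07. Check: 1 light_year = 9.4607305e+15 m, so 195.7 light_year = 195.7 * 9.4607305e+15 = 1.851465e+18 m. 1 astronomical_unit = 1.4959787e+11 m, so 1.851465e+18 m = 1.851465e+18 / 1.4959787e+11 = 12376279 astronomical_unit ≈ 1.238e+07 astronomical_unit (4 s.f.).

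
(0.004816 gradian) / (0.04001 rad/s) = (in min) 3.151e-05. Check: 1 gradian = 0.015707963 rad, so 0.004816 gradian = 0.004816 * 0.015707963 = 7.5649551e-05 rad. 0.04001 rad/s is already in rad/s. Combine: 7.5649551e-05 rad / 0.04001 rad/s = 0.0018907661 s. 1 min = 60 s, so 0.0018907661 s = 0.0018907661 / 60 = 3.1512768e-05 min ≈ 3.151e-05 min (4 s.f.).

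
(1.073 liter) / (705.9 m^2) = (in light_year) 1 liter = 0.001 m^3, so 1.073 liter = 1.073 * 0.001 = 0.001073 m^3. 705.9 m^2 is already in m^2. Combine: 0.001073 m^3 / 705.9 m^2 = 1.5200453e-06 m. 1 light_year = 9.4607305e+15 m, so 1.5200453e-06 m = 1.5200453e-06 / 9.4607305e+15 = 1.6066892e-22 light_year ≈ 1.607e-22 light_year (4 s.f.). Final answer: 1.607e-22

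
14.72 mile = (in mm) 1 mile = 1609.344 m, so 14.72 mile = 14.72 * 1609.344 = 23689.544 m. 1 mm = 0.001 m, so 23689.544 m = 23689.544 / 0.001 = 23689544 mm ≈ 2.369e+07 mm (4 s.f.). Final answer: 2.369e+07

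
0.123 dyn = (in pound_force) 2.765e-07. Check: 1 dyn = 1e-05 N, so 0.123 dyn = 0.123 * 1e-05 = 1.23e-06 N. 1 pound_force = 4.4482216 N, so 1.23e-06 N = 1.23e-06 / 4.4482216 = 2.76515e-07 pound_force ≈ 2.765e-07 pound_force (4 s.f.).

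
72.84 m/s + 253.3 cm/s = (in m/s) 75.37. Check: 72.84 m/s is already in m/s. 1 cm/s = 0.01 m/s, so 253.3 cm/s = 253.3 * 0.01 = 2.533 m/s. Sum: 72.84 + 2.533 = 75.373 m/s. Result: 75.373 m/s ≈ 75.37 m/s (4 s.f.).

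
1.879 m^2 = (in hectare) 1 hectare = 10000 m^2, so 1.879 m^2 = 1.879 / 10000 = 0.0001879 hectare. Final answer: 0.0001879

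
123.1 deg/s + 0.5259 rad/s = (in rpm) 25.54. Check: 1 deg/s = 0.017453293 rad/s, so 123.1 deg/s = 123.1 * 0.017453293 = 2.1485003 rad/s. 0.5259 rad/s is already in rad/s. Sum: 2.1485003 + 0.5259 = 2.6744003 rad/s. 1 rpm = 0.10471976 rad/s, so 2.6744003 rad/s = 2.6744003 / 0.10471976 = 25.538642 rpm ≈ 25.54 rpm (4 s.f.).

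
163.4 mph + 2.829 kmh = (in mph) 1 mph = 0.44704 m/s, so 163.4 mph = 163.4 * 0.44704 = 73.046336 m/s. 1 kmh = 0.27777778 m/s, so 2.829 kmh = 2.829 * 0.27777778 = 0.78583333 m/s. Sum: 73.046336 + 0.78583333 = 73.832169 m/s. 1 mph = 0.44704 m/s, so 73.832169 m/s = 73.832169 / 0.44704 = 165.15786 mph ≈ 165.2 mph (4 s.f.). Final answer: 165.2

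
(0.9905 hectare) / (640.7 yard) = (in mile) 1 hectare = 10000 m^2, so 0.9905 hectare = 0.9905 * 10000 = 9905 m^2. 1 yard = 0.9144 m, so 640.7 yard = 640.7 * 0.9144 = 585.85608 m. Combine: 9905 m^2 / 585.85608 m = 16.906883 m. 1 mile = 1609.344 m, so 16.906883 m = 16.906883 / 1609.344 = 0.01050545 mile ≈ 0.01051 mile (4 s.f.). Final answer: 0.01051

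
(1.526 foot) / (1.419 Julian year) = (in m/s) 1 foot = 0.3048 m, so 1.526 foot = 1.526 * 0.3048 = 0.4651248 m. 1 Julian year = 31557600 s, so 1.419 Julian year = 1.419 * 31557600 = 44780234 s. Combine: 0.4651248 m / 44780234 s = 1.0386833e-08 m/s. Result: 1.0386833e-08 m/s ≈ 1.039e-08 m/s (4 s.f.). Final answer: 1.039e-08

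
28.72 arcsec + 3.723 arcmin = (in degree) 1 arcsec = 4.8481368e-06 rad, so 28.72 arcsec = 28.72 * 4.8481368e-06 = 0.00013923849 rad. 1 arcmin = 0.00029088821 rad, so 3.723 arcmin = 3.723 * 0.00029088821 = 0.0010829768 rad. Sum: 0.00013923849 + 0.0010829768 = 0.0012222153 rad. 1 degree = 0.017453293 rad, so 0.0012222153 rad = 0.0012222153 / 0.017453293 = 0.070027778 degree ≈ 0.07003 degree (4 s.f.). Final answer: 0.07003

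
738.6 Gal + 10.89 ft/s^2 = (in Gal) 1071. Check: 1 Gal = 0.01 m/s^2, so 738.6 Gal = 738.6 * 0.01 = 7.386 m/s^2. 1 ft/s^2 = 0.3048 m/s^2, so 10.89 ft/s^2 = 10.89 * 0.3048 = 3.319272 m/s^2. Sum: 7.386 + 3.319272 = 10.705272 m/s^2. 1 Gal = 0.01 m/s^2, so 10.705272 m/s^2 = 10.705272 / 0.01 = 1070.5272 Gal ≈ 1071 Gal (4 s.f.).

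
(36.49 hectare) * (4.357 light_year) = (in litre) 1.504e+25. Check: 1 hectare = 10000 m^2, so 36.49 hectare = 36.49 * 10000 = 364900 m^2. 1 light_year = 9.4607305e+15 m, so 4.357 light_year = 4.357 * 9.4607305e+15 = 4.1220403e+16 m. Combine: 364900 m^2 * 4.1220403e+16 m = 1.5041325e+22 m^3. 1 litre = 0.001 m^3, so 1.5041325e+22 m^3 = 1.5041325e+22 / 0.001 = 1.5041325e+25 litre ≈ 1.504e+25 litre (4 s.f.).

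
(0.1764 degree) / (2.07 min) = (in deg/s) 1 degree = 0.017453293 rad, so 0.1764 degree = 0.1764 * 0.017453293 = 0.0030787608 rad. 1 min = 60 s, so 2.07 min = 2.07 * 60 = 124.2 s. Combine: 0.0030787608 rad / 124.2 s = 2.4788734e-05 rad/s. 1 deg/s = 0.017453293 rad/s, so 2.4788734e-05 rad/s = 2.4788734e-05 / 0.017453293 = 0.0014202899 deg/s ≈ 0.00142 deg/s (4 s.f.). Final answer: 0.00142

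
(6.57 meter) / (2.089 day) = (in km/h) 6.57 meter = 6.57 m. 1 day = 86400 s, so 2.089 day = 2.089 * 86400 = 180489.6 s. Combine: 6.57 m / 180489.6 s = 3.6400989e-05 m/s. 1 km/h = 0.27777778 m/s, so 3.6400989e-05 m/s = 3.6400989e-05 / 0.27777778 = 0.00013104356 km/h ≈ 0.000131 km/h (4 s.f.). Final answer: 0.000131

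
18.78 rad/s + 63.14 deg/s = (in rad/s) 19.88. Check: 18.78 rad/s is already in rad/s. 1 deg/s = 0.017453293 rad/s, so 63.14 deg/s = 63.14 * 0.017453293 = 1.1020009 rad/s. Sum: 18.78 + 1.1020009 = 19.882001 rad/s. Result: 19.882001 rad/s ≈ 19.88 rad/s (4 s.f.).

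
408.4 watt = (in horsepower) 408.4 watt = 408.4 W. 1 horsepower = 745.69987 W, so 408.4 W = 408.4 / 745.69987 = 0.54767342 horsepower ≈ 0.5477 horsepower (4 s.f.). Final answer: 0.5477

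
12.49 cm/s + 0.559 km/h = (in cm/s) 1 cm/s = 0.01 m/s, so 12.49 cm/s = 12.49 * 0.01 = 0.1249 m/s. 1 km/h = 0.27777778 m/s, so 0.559 km/h = 0.559 * 0.27777778 = 0.15527778 m/s. Sum: 0.1249 + 0.15527778 = 0.28017778 m/s. 1 cm/s = 0.01 m/s, so 0.28017778 m/s = 0.28017778 / 0.01 = 28.017778 cm/s ≈ 28.02 cm/s (4 s.f.). Final answer: 28.02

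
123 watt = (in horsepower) 0.1649. Check: 123 watt = 123 W. 1 horsepower = 745.69987 W, so 123 W = 123 / 745.69987 = 0.16494572 horsepower ≈ 0.1649 horsepower (4 s.f.).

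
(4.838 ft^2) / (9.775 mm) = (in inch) 1 ft^2 = 0.09290304 m^2, so 4.838 ft^2 = 4.838 * 0.09290304 = 0.44946491 m^2. 1 mm = 0.001 m, so 9.775 mm = 9.775 * 0.001 = 0.009775 m. Combine: 0.44946491 m^2 / 0.009775 m = 45.981065 m. 1 inch = 0.0254 m, so 45.981065 m = 45.981065 / 0.0254 = 1810.2781 inch ≈ 1810 inch (4 s.f.). Final answer: 1810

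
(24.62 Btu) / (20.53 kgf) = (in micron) 1 Btu = 1055.0559 J, so 24.62 Btu = 24.62 * 1055.0559 = 25975.475 J. 1 kgf = 9.80665 N, so 20.53 kgf = 20.53 * 9.80665 = 201.33052 N. Combine: 25975.475 J / 201.33052 N = 129.01906 m. 1 micron = 1e-06 m, so 129.01906 m = 129.01906 / 1e-06 = 1.2901906e+08 micron ≈ 1.29e+08 micron (4 s.f.). Final answer: 1.29e+08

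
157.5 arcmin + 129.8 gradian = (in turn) 1 arcmin = 0.00029088821 rad, so 157.5 arcmin = 157.5 * 0.00029088821 = 0.045814893 rad. 1 gradian = 0.015707963 rad, so 129.8 gradian = 129.8 * 0.015707963 = 2.0388936 rad. Sum: 0.045814893 + 2.0388936 = 2.0847085 rad. 1 turn = 6.2831853 rad, so 2.0847085 rad = 2.0847085 / 6.2831853 = 0.33179167 turn ≈ 0.3318 turn (4 s.f.). Final answer: 0.3318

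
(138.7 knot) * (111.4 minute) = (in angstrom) 4.769e+15. Check: 1 knot = 0.51444444 m/s, so 138.7 knot = 138.7 * 0.51444444 = 71.353444 m/s. 1 minute = 60 s, so 111.4 minute = 111.4 * 60 = 6684 s. Combine: 71.353444 m/s * 6684 s = 476926.42 m. 1 angstrom = 1e-10 m, so 476926.42 m = 476926.42 / 1e-10 = 4.7692642e+15 angstrom ≈ 4.769e+15 angstrom (4 s.f.).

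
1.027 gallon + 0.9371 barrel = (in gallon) 40.39. Check: 1 gallon = 0.0037854118 m^3, so 1.027 gallon = 1.027 * 0.0037854118 = 0.0038876179 m^3. 1 barrel = 0.15898729 m^3, so 0.9371 barrel = 0.9371 * 0.15898729 = 0.14898699 m^3. Sum: 0.0038876179 + 0.14898699 = 0.15287461 m^3. 1 gallon = 0.0037854118 m^3, so 0.15287461 m^3 = 0.15287461 / 0.0037854118 = 40.3852 gallon ≈ 40.39 gallon (4 s.f.).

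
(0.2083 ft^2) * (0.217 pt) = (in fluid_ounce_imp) 1 ft^2 = 0.09290304 m^2, so 0.2083 ft^2 = 0.2083 * 0.09290304 = 0.019351703 m^2. 1 pt = 0.00035277778 m, so 0.217 pt = 0.217 * 0.00035277778 = 7.6552778e-05 m. Combine: 0.019351703 m^2 * 7.6552778e-05 m = 1.4814266e-06 m^3. 1 fluid_ounce_imp = 2.8413063e-05 m^3, so 1.4814266e-06 m^3 = 1.4814266e-06 / 2.8413063e-05 = 0.052138929 fluid_ounce_imp ≈ 0.05214 fluid_ounce_imp (4 s.f.). Final answer: 0.05214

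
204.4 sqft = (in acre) 1 sqft = 0.09290304 m^2, so 204.4 sqft = 204.4 * 0.09290304 = 18.989381 m^2. 1 acre = 4046.8564 m^2, so 18.989381 m^2 = 18.989381 / 4046.8564 = 0.0046923783 acre ≈ 0.004692 acre (4 s.f.). Final answer: 0.004692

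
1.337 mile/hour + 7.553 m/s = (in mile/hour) 1 mile/hour = 0.44704 m/s, so 1.337 mile/hour = 1.337 * 0.44704 = 0.59769248 m/s. 7.553 m/s is already in m/s. Sum: 0.59769248 + 7.553 = 8.1506925 m/s. 1 mile/hour = 0.44704 m/s, so 8.1506925 m/s = 8.1506925 / 0.44704 = 18.23258 mile/hour ≈ 18.23 mile/hour (4 s.f.). Final answer: 18.23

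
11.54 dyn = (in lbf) 1 dyn = 1e-05 N, so 11.54 dyn = 11.54 * 1e-05 = 0.0001154 N. 1 lbf = 4.4482216 N, so 0.0001154 N = 0.0001154 / 4.4482216 = 2.5942952e-05 lbf ≈ 2.594e-05 lbf (4 s.f.). Final answer: 2.594e-05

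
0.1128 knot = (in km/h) 0.2089. Check: 1 knot = 0.51444444 m/s, so 0.1128 knot = 0.1128 * 0.51444444 = 0.058029333 m/s. 1 km/h = 0.27777778 m/s, so 0.058029333 m/s = 0.058029333 / 0.27777778 = 0.2089056 km/h ≈ 0.2089 km/h (4 s.f.).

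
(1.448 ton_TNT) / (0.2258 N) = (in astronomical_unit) 0.1794. Check: 1 ton_TNT = 4.184e+09 J, so 1.448 ton_TNT = 1.448 * 4.184e+09 = 6.058432e+09 J. 0.2258 N is already in N. Combine: 6.058432e+09 J / 0.2258 N = 2.6830965e+10 m. 1 astronomical_unit = 1.4959787e+11 m, so 2.6830965e+10 m = 2.6830965e+10 / 1.4959787e+11 = 0.17935393 astronomical_unit ≈ 0.1794 astronomical_unit (4 s.f.).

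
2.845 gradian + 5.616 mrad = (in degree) 2.882. Check: 1 gradian = 0.015707963 rad, so 2.845 gradian = 2.845 * 0.015707963 = 0.044689155 rad. 1 mrad = 0.001 rad, so 5.616 mrad = 5.616 * 0.001 = 0.005616 rad. Sum: 0.044689155 + 0.005616 = 0.050305155 rad. 1 degree = 0.017453293 rad, so 0.050305155 rad = 0.050305155 / 0.017453293 = 2.8822731 degree ≈ 2.882 degree (4 s.f.).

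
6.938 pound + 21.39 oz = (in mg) 1 pound = 0.45359237 kg, so 6.938 pound = 6.938 * 0.45359237 = 3.1470239 kg. 1 oz = 0.028349523 kg, so 21.39 oz = 21.39 * 0.028349523 = 0.6063963 kg. Sum: 3.1470239 + 0.6063963 = 3.7534202 kg. 1 mg = 1e-06 kg, so 3.7534202 kg = 3.7534202 / 1e-06 = 3753420.2 mg ≈ 3.753e+06 mg (4 s.f.). Final answer: 3.753e+06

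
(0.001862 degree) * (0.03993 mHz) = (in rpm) 1.239e-08. Check: 1 degree = 0.017453293 rad, so 0.001862 degree = 0.001862 * 0.017453293 = 3.2498031e-05 rad. 1 mHz = 0.001 Hz, so 0.03993 mHz = 0.03993 * 0.001 = 3.993e-05 Hz. Combine: 3.2498031e-05 rad * 3.993e-05 Hz = 1.2976464e-09 rad/s. 1 rpm = 0.10471976 rad/s, so 1.2976464e-09 rad/s = 1.2976464e-09 / 0.10471976 = 1.239161e-08 rpm ≈ 1.239e-08 rpm (4 s.f.).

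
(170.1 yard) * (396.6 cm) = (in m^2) 1 yard = 0.9144 m, so 170.1 yard = 170.1 * 0.9144 = 155.53944 m. 1 cm = 0.01 m, so 396.6 cm = 396.6 * 0.01 = 3.966 m. Combine: 155.53944 m * 3.966 m = 616.86942 m^2. Result: 616.86942 m^2 ≈ 616.9 m^2 (4 s.f.). Final answer: 616.9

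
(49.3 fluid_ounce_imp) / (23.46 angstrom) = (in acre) 1 fluid_ounce_imp = 2.8413063e-05 m^3, so 49.3 fluid_ounce_imp = 49.3 * 2.8413063e-05 = 0.001400764 m^3. 1 angstrom = 1e-10 m, so 23.46 angstrom = 23.46 * 1e-10 = 2.346e-09 m. Combine: 0.001400764 m^3 / 2.346e-09 m = 597086.1 m^2. 1 acre = 4046.8564 m^2, so 597086.1 m^2 = 597086.1 / 4046.8564 = 147.54319 acre ≈ 147.5 acre (4 s.f.). Final answer: 147.5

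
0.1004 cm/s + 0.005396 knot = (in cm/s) 1 cm/s = 0.01 m/s, so 0.1004 cm/s = 0.1004 * 0.01 = 0.001004 m/s. 1 knot = 0.51444444 m/s, so 0.005396 knot = 0.005396 * 0.51444444 = 0.0027759422 m/s. Sum: 0.001004 + 0.0027759422 = 0.0037799422 m/s. 1 cm/s = 0.01 m/s, so 0.0037799422 m/s = 0.0037799422 / 0.01 = 0.37799422 cm/s ≈ 0.378 cm/s (4 s.f.). Final answer: 0.378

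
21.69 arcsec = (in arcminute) 1 arcsec = 4.8481368e-06 rad, so 21.69 arcsec = 21.69 * 4.8481368e-06 = 0.00010515609 rad. 1 arcminute = 0.00029088821 rad, so 0.00010515609 rad = 0.00010515609 / 0.00029088821 = 0.3615 arcminute. Final answer: 0.3615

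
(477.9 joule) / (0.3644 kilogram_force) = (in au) 477.9 joule = 477.9 J. 1 kilogram_force = 9.80665 N, so 0.3644 kilogram_force = 0.3644 * 9.80665 = 3.5735433 N. Combine: 477.9 J / 3.5735433 N = 133.73282 m. 1 au = 1.4959787e+11 m, so 133.73282 m = 133.73282 / 1.4959787e+11 = 8.9394865e-10 au ≈ 8.939e-10 au (4 s.f.). Final answer: 8.939e-10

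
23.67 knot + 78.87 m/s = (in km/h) 1 knot = 0.51444444 m/s, so 23.67 knot = 23.67 * 0.51444444 = 12.1769 m/s. 78.87 m/s is already in m/s. Sum: 12.1769 + 78.87 = 91.0469 m/s. 1 km/h = 0.27777778 m/s, so 91.0469 m/s = 91.0469 / 0.27777778 = 327.76884 km/h ≈ 327.8 km/h (4 s.f.). Final answer: 327.8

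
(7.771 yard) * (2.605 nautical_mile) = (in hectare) 3.428. Check: 1 yard = 0.9144 m, so 7.771 yard = 7.771 * 0.9144 = 7.1058024 m. 1 nautical_mile = 1852 m, so 2.605 nautical_mile = 2.605 * 1852 = 4824.46 m. Combine: 7.1058024 m * 4824.46 m = 34281.659 m^2. 1 hectare = 10000 m^2, so 34281.659 m^2 = 34281.659 / 10000 = 3.4281659 hectare ≈ 3.428 hectare (4 s.f.).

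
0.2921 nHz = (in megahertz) 1 nHz = 1e-09 Hz, so 0.2921 nHz = 0.2921 * 1e-09 = 2.921e-10 Hz. 1 megahertz = 1000000 Hz, so 2.921e-10 Hz = 2.921e-10 / 1000000 = 2.921e-16 megahertz. Final answer: 2.921e-16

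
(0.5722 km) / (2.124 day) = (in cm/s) 0.3118. Check: 1 km = 1000 m, so 0.5722 km = 0.5722 * 1000 = 572.2 m. 1 day = 86400 s, so 2.124 day = 2.124 * 86400 = 183513.6 s. Combine: 572.2 m / 183513.6 s = 0.003118025 m/s. 1 cm/s = 0.01 m/s, so 0.003118025 m/s = 0.003118025 / 0.01 = 0.3118025 cm/s ≈ 0.3118 cm/s (4 s.f.).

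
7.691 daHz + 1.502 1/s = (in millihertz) 7.841e+04. Check: 1 daHz = 10 Hz, so 7.691 daHz = 7.691 * 10 = 76.91 Hz. 1.502 1/s = 1.502 Hz. Sum: 76.91 + 1.502 = 78.412 Hz. 1 millihertz = 0.001 Hz, so 78.412 Hz = 78.412 / 0.001 = 78412 millihertz ≈ 7.841e+04 millihertz (4 s.f.).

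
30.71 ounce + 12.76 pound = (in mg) 6.658e+06. Check: 1 ounce = 0.028349523 kg, so 30.71 ounce = 30.71 * 0.028349523 = 0.87061386 kg. 1 pound = 0.45359237 kg, so 12.76 pound = 12.76 * 0.45359237 = 5.7878386 kg. Sum: 0.87061386 + 5.7878386 = 6.6584525 kg. 1 mg = 1e-06 kg, so 6.6584525 kg = 6.6584525 / 1e-06 = 6658452.5 mg ≈ 6.658e+06 mg (4 s.f.).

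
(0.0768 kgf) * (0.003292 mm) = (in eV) 1.548e+13. Check: 1 kgf = 9.80665 N, so 0.0768 kgf = 0.0768 * 9.80665 = 0.75315072 N. 1 mm = 0.001 m, so 0.003292 mm = 0.003292 * 0.001 = 3.292e-06 m. Combine: 0.75315072 N * 3.292e-06 m = 2.4793722e-06 J. 1 eV = 1.6021766e-19 J, so 2.4793722e-06 J = 2.4793722e-06 / 1.6021766e-19 = 1.5475024e+13 eV ≈ 1.548e+13 eV (4 s.f.).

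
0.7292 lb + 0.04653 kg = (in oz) 13.31. Check: 1 lb = 0.45359237 kg, so 0.7292 lb = 0.7292 * 0.45359237 = 0.33075956 kg. 0.04653 kg is already in kg. Sum: 0.33075956 + 0.04653 = 0.37728956 kg. 1 oz = 0.028349523 kg, so 0.37728956 kg = 0.37728956 / 0.028349523 = 13.308497 oz ≈ 13.31 oz (4 s.f.).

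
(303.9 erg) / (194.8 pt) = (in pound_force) 9.942e-05. Check: 1 erg = 1e-07 J, so 303.9 erg = 303.9 * 1e-07 = 3.039e-05 J. 1 pt = 0.00035277778 m, so 194.8 pt = 194.8 * 0.00035277778 = 0.068721111 m. Combine: 3.039e-05 J / 0.068721111 m = 0.00044222219 N. 1 pound_force = 4.4482216 N, so 0.00044222219 N = 0.00044222219 / 4.4482216 = 9.9415502e-05 pound_force ≈ 9.942e-05 pound_force (4 s.f.).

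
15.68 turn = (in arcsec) 1 turn = 6.2831853 rad, so 15.68 turn = 15.68 * 6.2831853 = 98.520346 rad. 1 arcsec = 4.8481368e-06 rad, so 98.520346 rad = 98.520346 / 4.8481368e-06 = 20321280 arcsec ≈ 2.032e+07 arcsec (4 s.f.). Final answer: 2.032e+07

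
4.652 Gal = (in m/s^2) 0.04652. Check: 1 Gal = 0.01 m/s^2, so 4.652 Gal = 4.652 * 0.01 = 0.04652 m/s^2. Result: 0.04652 m/s^2.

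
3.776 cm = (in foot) 0.1239. Check: 1 cm = 0.01 m, so 3.776 cm = 3.776 * 0.01 = 0.03776 m. 1 foot = 0.3048 m, so 0.03776 m = 0.03776 / 0.3048 = 0.12388451 foot ≈ 0.1239 foot (4 s.f.).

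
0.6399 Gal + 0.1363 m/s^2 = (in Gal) 14.27. Check: 1 Gal = 0.01 m/s^2, so 0.6399 Gal = 0.6399 * 0.01 = 0.006399 m/s^2. 0.1363 m/s^2 is already in m/s^2. Sum: 0.006399 + 0.1363 = 0.142699 m/s^2. 1 Gal = 0.01 m/s^2, so 0.142699 m/s^2 = 0.142699 / 0.01 = 14.2699 Gal ≈ 14.27 Gal (4 s.f.).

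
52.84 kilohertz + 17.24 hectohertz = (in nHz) 1 kilohertz = 1000 Hz, so 52.84 kilohertz = 52.84 * 1000 = 52840 Hz. 1 hectohertz = 100 Hz, so 17.24 hectohertz = 17.24 * 100 = 1724 Hz. Sum: 52840 + 1724 = 54564 Hz. 1 nHz = 1e-09 Hz, so 54564 Hz = 54564 / 1e-09 = 5.4564e+13 nHz ≈ 5.456e+13 nHz (4 s.f.). Final answer: 5.456e+13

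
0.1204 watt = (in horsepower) 0.1204 watt = 0.1204 W. 1 horsepower = 745.69987 W, so 0.1204 W = 0.1204 / 745.69987 = 0.00016145906 horsepower ≈ 0.0001615 horsepower (4 s.f.). Final answer: 0.0001615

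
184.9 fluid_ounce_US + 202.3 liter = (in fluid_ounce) 1 fluid_ounce_US = 2.957353e-05 m^3, so 184.9 fluid_ounce_US = 184.9 * 2.957353e-05 = 0.0054681456 m^3. 1 liter = 0.001 m^3, so 202.3 liter = 202.3 * 0.001 = 0.2023 m^3. Sum: 0.0054681456 + 0.2023 = 0.20776815 m^3. 1 fluid_ounce = 2.957353e-05 m^3, so 0.20776815 m^3 = 0.20776815 / 2.957353e-05 = 7025.4768 fluid_ounce ≈ 7025 fluid_ounce (4 s.f.). Final answer: 7025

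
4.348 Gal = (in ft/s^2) 0.1427. Check: 1 Gal = 0.01 m/s^2, so 4.348 Gal = 4.348 * 0.01 = 0.04348 m/s^2. 1 ft/s^2 = 0.3048 m/s^2, so 0.04348 m/s^2 = 0.04348 / 0.3048 = 0.14265092 ft/s^2 ≈ 0.1427 ft/s^2 (4 s.f.).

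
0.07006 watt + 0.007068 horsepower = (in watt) 5.341. Check: 0.07006 watt = 0.07006 W. 1 horsepower = 745.69987 W, so 0.007068 horsepower = 0.007068 * 745.69987 = 5.2706067 W. Sum: 0.07006 + 5.2706067 = 5.3406667 W. 5.3406667 W = 5.3406667 watt ≈ 5.341 watt (4 s.f.).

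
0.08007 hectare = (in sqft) 8619. Check: 1 hectare = 10000 m^2, so 0.08007 hectare = 0.08007 * 10000 = 800.7 m^2. 1 sqft = 0.09290304 m^2, so 800.7 m^2 = 800.7 / 0.09290304 = 8618.6631 sqft ≈ 8619 sqft (4 s.f.).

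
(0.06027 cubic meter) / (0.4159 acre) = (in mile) 0.06027 cubic meter = 0.06027 m^3. 1 acre = 4046.8564 m^2, so 0.4159 acre = 0.4159 * 4046.8564 = 1683.0876 m^2. Combine: 0.06027 m^3 / 1683.0876 m^2 = 3.5809188e-05 m. 1 mile = 1609.344 m, so 3.5809188e-05 m = 3.5809188e-05 / 1609.344 = 2.2250798e-08 mile ≈ 2.225e-08 mile (4 s.f.). Final answer: 2.225e-08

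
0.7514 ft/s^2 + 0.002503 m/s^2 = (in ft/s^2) 1 ft/s^2 = 0.3048 m/s^2, so 0.7514 ft/s^2 = 0.7514 * 0.3048 = 0.22902672 m/s^2. 0.002503 m/s^2 is already in m/s^2. Sum: 0.22902672 + 0.002503 = 0.23152972 m/s^2. 1 ft/s^2 = 0.3048 m/s^2, so 0.23152972 m/s^2 = 0.23152972 / 0.3048 = 0.75961194 ft/s^2 ≈ 0.7596 ft/s^2 (4 s.f.). Final answer: 0.7596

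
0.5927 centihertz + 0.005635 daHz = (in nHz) 6.228e+07. Check: 1 centihertz = 0.01 Hz, so 0.5927 centihertz = 0.5927 * 0.01 = 0.005927 Hz. 1 daHz = 10 Hz, so 0.005635 daHz = 0.005635 * 10 = 0.05635 Hz. Sum: 0.005927 + 0.05635 = 0.062277 Hz. 1 nHz = 1e-09 Hz, so 0.062277 Hz = 0.062277 / 1e-09 = 62277000 nHz ≈ 6.228e+07 nHz (4 s.f.).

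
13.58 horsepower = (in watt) 1 horsepower = 745.69987 W, so 13.58 horsepower = 13.58 * 745.69987 = 10126.604 W. 10126.604 W = 10126.604 watt ≈ 1.013e+04 watt (4 s.f.). Final answer: 1.013e+04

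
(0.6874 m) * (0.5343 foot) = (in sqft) 1.205. Check: 0.6874 m is already in m. 1 foot = 0.3048 m, so 0.5343 foot = 0.5343 * 0.3048 = 0.16285464 m. Combine: 0.6874 m * 0.16285464 m = 0.11194628 m^2. 1 sqft = 0.09290304 m^2, so 0.11194628 m^2 = 0.11194628 / 0.09290304 = 1.2049797 sqft ≈ 1.205 sqft (4 s.f.).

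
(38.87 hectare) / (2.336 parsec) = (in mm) 5.393e-09. Check: 1 hectare = 10000 m^2, so 38.87 hectare = 38.87 * 10000 = 388700 m^2. 1 parsec = 3.0856776e+16 m, so 2.336 parsec = 2.336 * 3.0856776e+16 = 7.2081428e+16 m. Combine: 388700 m^2 / 7.2081428e+16 m = 5.3925125e-12 m. 1 mm = 0.001 m, so 5.3925125e-12 m = 5.3925125e-12 / 0.001 = 5.3925125e-09 mm ≈ 5.393e-09 mm (4 s.f.).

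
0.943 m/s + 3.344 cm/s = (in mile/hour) 0.943 m/s is already in m/s. 1 cm/s = 0.01 m/s, so 3.344 cm/s = 3.344 * 0.01 = 0.03344 m/s. Sum: 0.943 + 0.03344 = 0.97644 m/s. 1 mile/hour = 0.44704 m/s, so 0.97644 m/s = 0.97644 / 0.44704 = 2.1842341 mile/hour ≈ 2.184 mile/hour (4 s.f.). Final answer: 2.184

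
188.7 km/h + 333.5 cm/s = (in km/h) 1 km/h = 0.27777778 m/s, so 188.7 km/h = 188.7 * 0.27777778 = 52.416667 m/s. 1 cm/s = 0.01 m/s, so 333.5 cm/s = 333.5 * 0.01 = 3.335 m/s. Sum: 52.416667 + 3.335 = 55.751667 m/s. 1 km/h = 0.27777778 m/s, so 55.751667 m/s = 55.751667 / 0.27777778 = 200.706 km/h ≈ 200.7 km/h (4 s.f.). Final answer: 200.7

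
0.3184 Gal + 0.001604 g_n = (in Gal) 1.891. Check: 1 Gal = 0.01 m/s^2, so 0.3184 Gal = 0.3184 * 0.01 = 0.003184 m/s^2. 1 g_n = 9.80665 m/s^2, so 0.001604 g_n = 0.001604 * 9.80665 = 0.015729867 m/s^2. Sum: 0.003184 + 0.015729867 = 0.018913867 m/s^2. 1 Gal = 0.01 m/s^2, so 0.018913867 m/s^2 = 0.018913867 / 0.01 = 1.8913867 Gal ≈ 1.891 Gal (4 s.f.).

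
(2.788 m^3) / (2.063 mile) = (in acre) 2.788 m^3 is already in m^3. 1 mile = 1609.344 m, so 2.063 mile = 2.063 * 1609.344 = 3320.0767 m. Combine: 2.788 m^3 / 3320.0767 m = 0.00083973964 m^2. 1 acre = 4046.8564 m^2, so 0.00083973964 m^2 = 0.00083973964 / 4046.8564 = 2.0750418e-07 acre ≈ 2.075e-07 acre (4 s.f.). Final answer: 2.075e-07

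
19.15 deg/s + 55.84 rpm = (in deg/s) 1 deg/s = 0.017453293 rad/s, so 19.15 deg/s = 19.15 * 0.017453293 = 0.33423055 rad/s. 1 rpm = 0.10471976 rad/s, so 55.84 rpm = 55.84 * 0.10471976 = 5.8475511 rad/s. Sum: 0.33423055 + 5.8475511 = 6.1817817 rad/s. 1 deg/s = 0.017453293 rad/s, so 6.1817817 rad/s = 6.1817817 / 0.017453293 = 354.19 deg/s ≈ 354.2 deg/s (4 s.f.). Final answer: 354.2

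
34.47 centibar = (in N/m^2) 1 centibar = 1000 Pa, so 34.47 centibar = 34.47 * 1000 = 34470 Pa. 34470 Pa = 34470 N/m^2 ≈ 3.447e+04 N/m^2 (4 s.f.). Final answer: 3.447e+04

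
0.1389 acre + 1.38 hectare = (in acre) 3.549. Check: 1 acre = 4046.8564 m^2, so 0.1389 acre = 0.1389 * 4046.8564 = 562.10836 m^2. 1 hectare = 10000 m^2, so 1.38 hectare = 1.38 * 10000 = 13800 m^2. Sum: 562.10836 + 13800 = 14362.108 m^2. 1 acre = 4046.8564 m^2, so 14362.108 m^2 = 14362.108 / 4046.8564 = 3.5489543 acre ≈ 3.549 acre (4 s.f.).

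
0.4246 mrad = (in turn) 1 mrad = 0.001 rad, so 0.4246 mrad = 0.4246 * 0.001 = 0.0004246 rad. 1 turn = 6.2831853 rad, so 0.0004246 rad = 0.0004246 / 6.2831853 = 6.7577189e-05 turn ≈ 6.758e-05 turn (4 s.f.). Final answer: 6.758e-05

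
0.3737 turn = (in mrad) 2348. Check: 1 turn = 6.2831853 rad, so 0.3737 turn = 0.3737 * 6.2831853 = 2.3480263 rad. 1 mrad = 0.001 rad, so 2.3480263 rad = 2.3480263 / 0.001 = 2348.0263 mrad ≈ 2348 mrad (4 s.f.).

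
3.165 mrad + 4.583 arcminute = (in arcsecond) 927.8. Check: 1 mrad = 0.001 rad, so 3.165 mrad = 3.165 * 0.001 = 0.003165 rad. 1 arcminute = 0.00029088821 rad, so 4.583 arcminute = 4.583 * 0.00029088821 = 0.0013331407 rad. Sum: 0.003165 + 0.0013331407 = 0.0044981407 rad. 1 arcsecond = 4.8481368e-06 rad, so 0.0044981407 rad = 0.0044981407 / 4.8481368e-06 = 927.80811 arcsecond ≈ 927.8 arcsecond (4 s.f.).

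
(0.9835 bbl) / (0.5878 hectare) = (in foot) 1 bbl = 0.15898729 m^3, so 0.9835 bbl = 0.9835 * 0.15898729 = 0.156364 m^3. 1 hectare = 10000 m^2, so 0.5878 hectare = 0.5878 * 10000 = 5878 m^2. Combine: 0.156364 m^3 / 5878 m^2 = 2.6601566e-05 m. 1 foot = 0.3048 m, so 2.6601566e-05 m = 2.6601566e-05 / 0.3048 = 8.7275479e-05 foot ≈ 8.728e-05 foot (4 s.f.). Final answer: 8.728e-05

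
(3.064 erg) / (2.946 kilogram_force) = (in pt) 3.006e-05. Check: 1 erg = 1e-07 J, so 3.064 erg = 3.064 * 1e-07 = 3.064e-07 J. 1 kilogram_force = 9.80665 N, so 2.946 kilogram_force = 2.946 * 9.80665 = 28.890391 N. Combine: 3.064e-07 J / 28.890391 N = 1.0605602e-08 m. 1 pt = 0.00035277778 m, so 1.0605602e-08 m = 1.0605602e-08 / 0.00035277778 = 3.0063125e-05 pt ≈ 3.006e-05 pt (4 s.f.).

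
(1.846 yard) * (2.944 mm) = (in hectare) 4.969e-07. Check: 1 yard = 0.9144 m, so 1.846 yard = 1.846 * 0.9144 = 1.6879824 m. 1 mm = 0.001 m, so 2.944 mm = 2.944 * 0.001 = 0.002944 m. Combine: 1.6879824 m * 0.002944 m = 0.0049694202 m^2. 1 hectare = 10000 m^2, so 0.0049694202 m^2 = 0.0049694202 / 10000 = 4.9694202e-07 hectare ≈ 4.969e-07 hectare (4 s.f.).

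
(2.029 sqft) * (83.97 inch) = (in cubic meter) 0.402. Check: 1 sqft = 0.09290304 m^2, so 2.029 sqft = 2.029 * 0.09290304 = 0.18850027 m^2. 1 inch = 0.0254 m, so 83.97 inch = 83.97 * 0.0254 = 2.132838 m. Combine: 0.18850027 m^2 * 2.132838 m = 0.40204053 m^3. 0.40204053 m^3 = 0.40204053 cubic meter ≈ 0.402 cubic meter (4 s.f.).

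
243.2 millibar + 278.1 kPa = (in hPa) 1 millibar = 100 Pa, so 243.2 millibar = 243.2 * 100 = 24320 Pa. 1 kPa = 1000 Pa, so 278.1 kPa = 278.1 * 1000 = 278100 Pa. Sum: 24320 + 278100 = 302420 Pa. 1 hPa = 100 Pa, so 302420 Pa = 302420 / 100 = 3024.2 hPa ≈ 3024 hPa (4 s.f.). Final answer: 3024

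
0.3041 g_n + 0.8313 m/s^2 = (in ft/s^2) 1 g_n = 9.80665 m/s^2, so 0.3041 g_n = 0.3041 * 9.80665 = 2.9822023 m/s^2. 0.8313 m/s^2 is already in m/s^2. Sum: 2.9822023 + 0.8313 = 3.8135023 m/s^2. 1 ft/s^2 = 0.3048 m/s^2, so 3.8135023 m/s^2 = 3.8135023 / 0.3048 = 12.51149 ft/s^2 ≈ 12.51 ft/s^2 (4 s.f.). Final answer: 12.51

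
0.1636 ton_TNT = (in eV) 4.272e+27. Check: 1 ton_TNT = 4.184e+09 J, so 0.1636 ton_TNT = 0.1636 * 4.184e+09 = 6.845024e+08 J. 1 eV = 1.6021766e-19 J, so 6.845024e+08 J = 6.845024e+08 / 1.6021766e-19 = 4.2723279e+27 eV ≈ 4.272e+27 eV (4 s.f.).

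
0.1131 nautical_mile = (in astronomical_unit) 1.4e-09. Check: 1 nautical_mile = 1852 m, so 0.1131 nautical_mile = 0.1131 * 1852 = 209.4612 m. 1 astronomical_unit = 1.4959787e+11 m, so 209.4612 m = 209.4612 / 1.4959787e+11 = 1.4001616e-09 astronomical_unit ≈ 1.4e-09 astronomical_unit (4 s.f.).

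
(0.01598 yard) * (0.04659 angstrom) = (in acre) 1.682e-17. Check: 1 yard = 0.9144 m, so 0.01598 yard = 0.01598 * 0.9144 = 0.014612112 m. 1 angstrom = 1e-10 m, so 0.04659 angstrom = 0.04659 * 1e-10 = 4.659e-12 m. Combine: 0.014612112 m * 4.659e-12 m = 6.807783e-14 m^2. 1 acre = 4046.8564 m^2, so 6.807783e-14 m^2 = 6.807783e-14 / 4046.8564 = 1.6822398e-17 acre ≈ 1.682e-17 acre (4 s.f.).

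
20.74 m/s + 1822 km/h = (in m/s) 20.74 m/s is already in m/s. 1 km/h = 0.27777778 m/s, so 1822 km/h = 1822 * 0.27777778 = 506.11111 m/s. Sum: 20.74 + 506.11111 = 526.85111 m/s. Result: 526.85111 m/s ≈ 526.9 m/s (4 s.f.). Final answer: 526.9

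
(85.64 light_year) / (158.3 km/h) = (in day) 1 light_year = 9.4607305e+15 m, so 85.64 light_year = 85.64 * 9.4607305e+15 = 8.1021696e+17 m. 1 km/h = 0.27777778 m/s, so 158.3 km/h = 158.3 * 0.27777778 = 43.972222 m/s. Combine: 8.1021696e+17 m / 43.972222 m/s = 1.8425654e+16 s. 1 day = 86400 s, so 1.8425654e+16 s = 1.8425654e+16 / 86400 = 2.1325989e+11 day ≈ 2.133e+11 day (4 s.f.). Final answer: 2.133e+11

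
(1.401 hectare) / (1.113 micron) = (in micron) 1 hectare = 10000 m^2, so 1.401 hectare = 1.401 * 10000 = 14010 m^2. 1 micron = 1e-06 m, so 1.113 micron = 1.113 * 1e-06 = 1.113e-06 m. Combine: 14010 m^2 / 1.113e-06 m = 1.2587601e+10 m. 1 micron = 1e-06 m, so 1.2587601e+10 m = 1.2587601e+10 / 1e-06 = 1.2587601e+16 micron ≈ 1.259e+16 micron (4 s.f.). Final answer: 1.259e+16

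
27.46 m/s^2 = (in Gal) 1 Gal = 0.01 m/s^2, so 27.46 m/s^2 = 27.46 / 0.01 = 2746 Gal. Final answer: 2746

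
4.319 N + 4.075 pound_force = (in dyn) 4.319 N is already in N. 1 pound_force = 4.4482216 N, so 4.075 pound_force = 4.075 * 4.4482216 = 18.126503 N. Sum: 4.319 + 18.126503 = 22.445503 N. 1 dyn = 1e-05 N, so 22.445503 N = 22.445503 / 1e-05 = 2244550.3 dyn ≈ 2.245e+06 dyn (4 s.f.). Final answer: 2.245e+06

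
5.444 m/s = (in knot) 1 knot = 0.51444444 m/s, so 5.444 m/s = 5.444 / 0.51444444 = 10.582289 knot ≈ 10.58 knot (4 s.f.). Final answer: 10.58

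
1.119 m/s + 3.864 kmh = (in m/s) 2.192. Check: 1.119 m/s is already in m/s. 1 kmh = 0.27777778 m/s, so 3.864 kmh = 3.864 * 0.27777778 = 1.0733333 m/s. Sum: 1.119 + 1.0733333 = 2.1923333 m/s. Result: 2.1923333 m/s ≈ 2.192 m/s (4 s.f.).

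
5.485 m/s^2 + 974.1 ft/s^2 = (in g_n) 30.84. Check: 5.485 m/s^2 is already in m/s^2. 1 ft/s^2 = 0.3048 m/s^2, so 974.1 ft/s^2 = 974.1 * 0.3048 = 296.90568 m/s^2. Sum: 5.485 + 296.90568 = 302.39068 m/s^2. 1 g_n = 9.80665 m/s^2, so 302.39068 m/s^2 = 302.39068 / 9.80665 = 30.835268 g_n ≈ 30.84 g_n (4 s.f.).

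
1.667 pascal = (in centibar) 1.667 pascal = 1.667 Pa. 1 centibar = 1000 Pa, so 1.667 Pa = 1.667 / 1000 = 0.001667 centibar. Final answer: 0.001667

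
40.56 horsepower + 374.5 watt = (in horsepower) 1 horsepower = 745.69987 W, so 40.56 horsepower = 40.56 * 745.69987 = 30245.587 W. 374.5 watt = 374.5 W. Sum: 30245.587 + 374.5 = 30620.087 W. 1 horsepower = 745.69987 W, so 30620.087 W = 30620.087 / 745.69987 = 41.062213 horsepower ≈ 41.06 horsepower (4 s.f.). Final answer: 41.06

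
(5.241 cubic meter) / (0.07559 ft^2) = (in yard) 5.241 cubic meter = 5.241 m^3. 1 ft^2 = 0.09290304 m^2, so 0.07559 ft^2 = 0.07559 * 0.09290304 = 0.0070225408 m^2. Combine: 5.241 m^3 / 0.0070225408 m^2 = 746.31108 m. 1 yard = 0.9144 m, so 746.31108 m = 746.31108 / 0.9144 = 816.17572 yard ≈ 816.2 yard (4 s.f.). Final answer: 816.2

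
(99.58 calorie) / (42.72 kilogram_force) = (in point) 1 calorie = 4.184 J, so 99.58 calorie = 99.58 * 4.184 = 416.64272 J. 1 kilogram_force = 9.80665 N, so 42.72 kilogram_force = 42.72 * 9.80665 = 418.94009 N. Combine: 416.64272 J / 418.94009 N = 0.99451624 m. 1 point = 0.00035277778 m, so 0.99451624 m = 0.99451624 / 0.00035277778 = 2819.1011 point ≈ 2819 point (4 s.f.). Final answer: 2819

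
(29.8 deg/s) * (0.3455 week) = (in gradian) 6.919e+06. Check: 1 deg/s = 0.017453293 rad/s, so 29.8 deg/s = 29.8 * 0.017453293 = 0.52010812 rad/s. 1 week = 604800 s, so 0.3455 week = 0.3455 * 604800 = 208958.4 s. Combine: 0.52010812 rad/s * 208958.4 s = 108680.96 rad. 1 gradian = 0.015707963 rad, so 108680.96 rad = 108680.96 / 0.015707963 = 6918844.8 gradian ≈ 6.919e+06 gradian (4 s.f.).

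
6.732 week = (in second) 4.072e+06. Check: 1 week = 604800 s, so 6.732 week = 6.732 * 604800 = 4071513.6 s. 4071513.6 s = 4071513.6 second ≈ 4.072e+06 second (4 s.f.).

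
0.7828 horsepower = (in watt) 1 horsepower = 745.69987 W, so 0.7828 horsepower = 0.7828 * 745.69987 = 583.73386 W. 583.73386 W = 583.73386 watt ≈ 583.7 watt (4 s.f.). Final answer: 583.7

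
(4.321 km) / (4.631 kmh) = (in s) 1 km = 1000 m, so 4.321 km = 4.321 * 1000 = 4321 m. 1 kmh = 0.27777778 m/s, so 4.631 kmh = 4.631 * 0.27777778 = 1.2863889 m/s. Combine: 4321 m / 1.2863889 m/s = 3359.0153 s. Result: 3359.0153 s ≈ 3359 s (4 s.f.). Final answer: 3359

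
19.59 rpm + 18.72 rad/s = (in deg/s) 1 rpm = 0.10471976 rad/s, so 19.59 rpm = 19.59 * 0.10471976 = 2.05146 rad/s. 18.72 rad/s is already in rad/s. Sum: 2.05146 + 18.72 = 20.77146 rad/s. 1 deg/s = 0.017453293 rad/s, so 20.77146 rad/s = 20.77146 / 0.017453293 = 1190.117 deg/s ≈ 1190 deg/s (4 s.f.). Final answer: 1190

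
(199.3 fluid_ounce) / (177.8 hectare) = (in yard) 1 fluid_ounce = 2.957353e-05 m^3, so 199.3 fluid_ounce = 199.3 * 2.957353e-05 = 0.0058940044 m^3. 1 hectare = 10000 m^2, so 177.8 hectare = 177.8 * 10000 = 1778000 m^2. Combine: 0.0058940044 m^3 / 1778000 m^2 = 3.3149631e-09 m. 1 yard = 0.9144 m, so 3.3149631e-09 m = 3.3149631e-09 / 0.9144 = 3.6252878e-09 yard ≈ 3.625e-09 yard (4 s.f.). Final answer: 3.625e-09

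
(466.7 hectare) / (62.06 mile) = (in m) 1 hectare = 10000 m^2, so 466.7 hectare = 466.7 * 10000 = 4667000 m^2. 1 mile = 1609.344 m, so 62.06 mile = 62.06 * 1609.344 = 99875.889 m. Combine: 4667000 m^2 / 99875.889 m = 46.727995 m. Result: 46.727995 m ≈ 46.73 m (4 s.f.). Final answer: 46.73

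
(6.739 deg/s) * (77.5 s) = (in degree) 1 deg/s = 0.017453293 rad/s, so 6.739 deg/s = 6.739 * 0.017453293 = 0.11761774 rad/s. 77.5 s is already in s. Combine: 0.11761774 rad/s * 77.5 s = 9.1153747 rad. 1 degree = 0.017453293 rad, so 9.1153747 rad = 9.1153747 / 0.017453293 = 522.2725 degree ≈ 522.3 degree (4 s.f.). Final answer: 522.3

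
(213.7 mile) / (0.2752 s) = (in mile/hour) 2.795e+06. Check: 1 mile = 1609.344 m, so 213.7 mile = 213.7 * 1609.344 = 343916.81 m. 0.2752 s is already in s. Combine: 343916.81 m / 0.2752 s = 1249697.7 m/s. 1 mile/hour = 0.44704 m/s, so 1249697.7 m/s = 1249697.7 / 0.44704 = 2795494.2 mile/hour ≈ 2.795e+06 mile/hour (4 s.f.).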